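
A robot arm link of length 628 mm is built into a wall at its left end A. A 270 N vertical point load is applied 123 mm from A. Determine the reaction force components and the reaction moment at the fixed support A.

A_x = 0, A_y = 270.0 N, M_A = 33210 N·mm

ΣF_x = 0: A_x = 0.
ΣF_y = 0: A_y − 270 = 0 → A_y = 270.0 N.
ΣM about A: M_A − 270·123 = 0 → M_A = 33210 N·mm.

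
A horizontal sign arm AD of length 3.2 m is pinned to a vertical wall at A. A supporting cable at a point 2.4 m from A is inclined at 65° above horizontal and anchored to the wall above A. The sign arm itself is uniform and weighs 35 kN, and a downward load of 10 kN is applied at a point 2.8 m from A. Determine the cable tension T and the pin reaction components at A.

ΣM about A: T·sin65°·2.4 − 35·1.6 − 10·2.8 = 0 → T = 84/(2.4·0.906308) = 38.6182 ≈ 38.62 kN.
ΣF_x = 0: A_x − T·cos65° = 0 → A_x = 38.6182 × 0.422618 = 16.32 kN.
ΣF_y = 0: A_y + T·sin65° − 35 − 10 = 0 → A_y = 45 − 38.6182 × 0.906308 = 10.00 kN.

T = 38.62 kN, A_x = 16.32 kN, A_y = 10.00 kN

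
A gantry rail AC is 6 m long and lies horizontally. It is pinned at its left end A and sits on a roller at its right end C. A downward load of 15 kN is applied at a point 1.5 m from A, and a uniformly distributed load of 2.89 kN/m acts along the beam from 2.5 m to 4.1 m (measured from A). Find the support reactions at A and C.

Resultant of the distributed load: 2.89 × 1.6 = 4.624 kN at 3.3 m from A.
ΣM about A: C_y·6 − 15·1.5 − (2.89·1.6)·3.3 = 0 → C_y = 37.7592/6 = 6.2932 ≈ 6.293 kN.
ΣF_y = 0: A_y + 6.2932 − 15 − 2.89·1.6 = 0 → A_y = 13.33 kN.
ΣF_x = 0: no horizontal applied forces, so A_x = 0.

A_x = 0, A_y = 13.33 kN, C_y = 6.293 kN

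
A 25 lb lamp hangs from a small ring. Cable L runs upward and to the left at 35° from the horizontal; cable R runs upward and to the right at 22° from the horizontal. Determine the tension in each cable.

T_L = 27.64 lb, T_R = 24.42 lb

ΣF_x = 0: −T_L·cos35° + T_R·cos22° = 0 → T_R = 0.883484·T_L.
ΣF_y = 0: T_L·sin35° + T_R·sin22° = 25.
Substitute: T_L·(0.573576 + 0.883484·0.374607) = 25 → T_L = 27.6385 ≈ 27.64 lb.
Then T_R = 0.883484 × 27.6385 = 24.42 lb.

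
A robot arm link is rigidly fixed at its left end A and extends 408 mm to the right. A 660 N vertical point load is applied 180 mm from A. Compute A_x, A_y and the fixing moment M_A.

ΣF_x = 0: A_x = 0.
ΣF_y = 0: A_y − 660 = 0 → A_y = 660.0 N.
ΣM about A: M_A − 660·180 = 0 → M_A = 118800 N·mm.

A_x = 0, A_y = 660.0 N, M_A = 118800 N·mm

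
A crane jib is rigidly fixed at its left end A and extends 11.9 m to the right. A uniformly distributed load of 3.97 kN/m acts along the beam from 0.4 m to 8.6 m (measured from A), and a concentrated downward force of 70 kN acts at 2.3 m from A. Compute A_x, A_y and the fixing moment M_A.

A_x = 0, A_y = 102.6 kN, M_A = 307.5 kN·m

Resultant of the distributed load: 3.97 × 8.2 = 32.554 kN at 4.5 m from A.
ΣF_x = 0: A_x = 0.
ΣF_y = 0: A_y − 3.97·8.2 − 70 = 0 → A_y = 102.6 kN.
ΣM about A: M_A − (3.97·8.2)·4.5 − 70·2.3 = 0 → M_A = 307.5 kN·m.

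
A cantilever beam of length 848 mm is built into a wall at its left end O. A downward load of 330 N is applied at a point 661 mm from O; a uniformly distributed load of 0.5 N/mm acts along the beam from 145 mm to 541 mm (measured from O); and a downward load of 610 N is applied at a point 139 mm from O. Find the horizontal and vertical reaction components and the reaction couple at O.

O_x = 0, O_y = 1138 N, M_O = 370800 N·mm

Resultant of the distributed load: 0.5 × 396 = 198 N at 343 mm from O.
ΣF_x = 0: O_x = 0.
ΣF_y = 0: O_y − 330 − 0.5·396 − 610 = 0 → O_y = 1138 N.
ΣM about O: M_O − 330·661 − (0.5·396)·343 − 610·139 = 0 → M_O = 370800 N·mm.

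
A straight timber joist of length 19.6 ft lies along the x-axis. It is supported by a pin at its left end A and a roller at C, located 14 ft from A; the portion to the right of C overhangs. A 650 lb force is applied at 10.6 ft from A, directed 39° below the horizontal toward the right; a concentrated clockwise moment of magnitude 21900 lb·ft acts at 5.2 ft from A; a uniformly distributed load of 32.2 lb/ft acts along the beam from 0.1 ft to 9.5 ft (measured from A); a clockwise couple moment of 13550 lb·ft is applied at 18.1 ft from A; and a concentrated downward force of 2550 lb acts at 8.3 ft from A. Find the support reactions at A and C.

Resultant of the distributed load: 32.2 × 9.4 = 302.68 lb at 4.8 ft from A.
Moments about A: C_y·14 − 650·sin39°·10.6 − 21900 − (32.2·9.4)·4.8 − 13550 − 2550·8.3 = 0 → C_y = 62403.9/14 = 4457.42 ≈ 4457 lb.
ΣF_y = 0: A_y + 4457.42 − 650·sin39° − 32.2·9.4 − 2550 = 0 → A_y = -1196 lb.
ΣF_x = 0: A_x + 650·cos39° = 0 → A_x = -505.1 lb.

A_x = -505.1 lb, A_y = -1196 lb, C_y = 4457 lb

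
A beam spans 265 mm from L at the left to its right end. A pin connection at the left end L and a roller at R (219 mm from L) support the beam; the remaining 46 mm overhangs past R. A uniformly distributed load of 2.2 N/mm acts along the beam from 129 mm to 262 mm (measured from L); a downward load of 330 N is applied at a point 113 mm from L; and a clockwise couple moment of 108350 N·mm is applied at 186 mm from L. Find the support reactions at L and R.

L_x = 0, L_y = -303.6 N, R_y = 926.2 N

Resultant of the distributed load: 2.2 × 133 = 292.6 N at 195.5 mm from L.
ΣM about L: R_y·219 − (2.2·133)·195.5 − 330·113 − 108350 = 0 → R_y = 202843.3/219 = 926.225 ≈ 926.2 N.
ΣF_y = 0: L_y + 926.225 − 2.2·133 − 330 = 0 → L_y = -303.6 N.
ΣF_x = 0: no horizontal applied forces, so L_x = 0.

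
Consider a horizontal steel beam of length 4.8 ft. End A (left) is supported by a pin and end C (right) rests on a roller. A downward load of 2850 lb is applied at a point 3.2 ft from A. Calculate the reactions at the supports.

ΣM about A: C_y·4.8 − 2850·3.2 = 0 → C_y = 9120/4.8 = 1900 lb.
ΣF_y = 0: A_y + 1900 − 2850 = 0 → A_y = 950.0 lb.
ΣF_x = 0: no horizontal applied forces, so A_x = 0.

A_x = 0, A_y = 950.0 lb, C_y = 1900 lb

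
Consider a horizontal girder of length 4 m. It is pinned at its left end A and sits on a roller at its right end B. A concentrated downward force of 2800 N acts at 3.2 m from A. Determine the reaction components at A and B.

A_x = 0, A_y = 560.0 N, B_y = 2240 N

ΣM about A: B_y·4 − 2800·3.2 = 0 → B_y = 8960/4 = 2240 N.
ΣF_y = 0: A_y + 2240 − 2800 = 0 → A_y = 560.0 N.
ΣF_x = 0: no horizontal applied forces, so A_x = 0.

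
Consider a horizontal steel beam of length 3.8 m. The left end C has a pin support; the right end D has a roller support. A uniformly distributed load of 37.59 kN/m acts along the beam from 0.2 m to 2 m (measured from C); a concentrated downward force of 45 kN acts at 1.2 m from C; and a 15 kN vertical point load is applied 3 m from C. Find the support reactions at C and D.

Resultant of the distributed load: 37.59 × 1.8 = 67.662 kN at 1.1 m from C.
Taking moments about C: D_y·3.8 − (37.59·1.8)·1.1 − 45·1.2 − 15·3 = 0 → D_y = 173.4282/3.8 = 45.639 ≈ 45.64 kN.
ΣF_y = 0: C_y + 45.639 − 37.59·1.8 − 45 − 15 = 0 → C_y = 82.02 kN.
ΣF_x = 0: no horizontal applied forces, so C_x = 0.

C_x = 0, C_y = 82.02 kN, D_y = 45.64 kN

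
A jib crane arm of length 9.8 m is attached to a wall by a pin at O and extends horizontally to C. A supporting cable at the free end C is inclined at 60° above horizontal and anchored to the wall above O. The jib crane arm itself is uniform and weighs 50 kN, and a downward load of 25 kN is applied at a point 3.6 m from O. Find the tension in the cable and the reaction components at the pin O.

T = 39.47 kN, O_x = 19.74 kN, O_y = 40.82 kN

ΣM about O: T·sin60°·9.8 − 50·4.9 − 25·3.6 = 0 → T = 335/(9.8·0.866025) = 39.4719 ≈ 39.47 kN.
ΣF_x = 0: O_x − T·cos60° = 0 → O_x = 39.4719 × 0.5 = 19.74 kN.
ΣF_y = 0: O_y + T·sin60° − 50 − 25 = 0 → O_y = 75 − 39.4719 × 0.866025 = 40.82 kN.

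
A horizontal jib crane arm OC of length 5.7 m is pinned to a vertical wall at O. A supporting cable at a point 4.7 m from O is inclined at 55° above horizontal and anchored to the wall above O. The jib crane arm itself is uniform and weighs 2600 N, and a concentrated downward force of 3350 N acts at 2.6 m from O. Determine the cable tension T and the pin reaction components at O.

ΣM about O: T·sin55°·4.7 − 2600·2.85 − 3350·2.6 = 0 → T = 16120/(4.7·0.819152) = 4187 N.
ΣF_x = 0: O_x − T·cos55° = 0 → O_x = 4187 × 0.573576 = 2402 N.
ΣF_y = 0: O_y + T·sin55° − 2600 − 3350 = 0 → O_y = 5950 − 4187 × 0.819152 = 2520 N.

T = 4187 N, O_x = 2402 N, O_y = 2520 N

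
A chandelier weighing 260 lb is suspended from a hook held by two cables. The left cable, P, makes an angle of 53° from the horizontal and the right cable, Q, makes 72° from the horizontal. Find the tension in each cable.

T_P = 98.08 lb, T_Q = 191.0 lb

ΣF_x = 0: −T_P·cos53° + T_Q·cos72° = 0 → T_Q = 1.94751·T_P.
ΣF_y = 0: T_P·sin53° + T_Q·sin72° = 260.
Substitute: T_P·(0.798636 + 1.94751·0.951057) = 260 → T_P = 98.0825 ≈ 98.08 lb.
Then T_Q = 1.94751 × 98.0825 = 191.0 lb.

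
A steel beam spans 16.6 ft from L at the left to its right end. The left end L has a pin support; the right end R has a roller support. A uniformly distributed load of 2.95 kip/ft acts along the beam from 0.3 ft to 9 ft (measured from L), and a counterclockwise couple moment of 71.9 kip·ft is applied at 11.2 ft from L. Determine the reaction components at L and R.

L_x = 0, L_y = 22.81 kip, R_y = 2.858 kip

Resultant of the distributed load: 2.95 × 8.7 = 25.665 kip at 4.65 ft from L.
ΣM about L: R_y·16.6 − (2.95·8.7)·4.65 + 71.9 = 0 → R_y = 47.44225/16.6 = 2.85797 ≈ 2.858 kip.
ΣF_y = 0: L_y + 2.85797 − 2.95·8.7 = 0 → L_y = 22.81 kip.
ΣF_x = 0: no horizontal applied forces, so L_x = 0.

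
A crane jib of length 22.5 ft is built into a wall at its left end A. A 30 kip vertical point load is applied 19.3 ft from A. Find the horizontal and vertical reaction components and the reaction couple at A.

A_x = 0, A_y = 30.00 kip, M_A = 579.0 kip·ft

ΣF_x = 0: A_x = 0.
ΣF_y = 0: A_y − 30 = 0 → A_y = 30.00 kip.
ΣM about A: M_A − 30·19.3 = 0 → M_A = 579.0 kip·ft.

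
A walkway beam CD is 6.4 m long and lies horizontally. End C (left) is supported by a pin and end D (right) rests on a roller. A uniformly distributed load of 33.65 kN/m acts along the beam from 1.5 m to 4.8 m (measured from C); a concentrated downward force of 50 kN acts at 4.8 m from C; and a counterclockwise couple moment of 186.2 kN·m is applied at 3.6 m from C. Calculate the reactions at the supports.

C_x = 0, C_y = 97.98 kN, D_y = 63.06 kN

Resultant of the distributed load: 33.65 × 3.3 = 111.045 kN at 3.15 m from C.
ΣM about C: D_y·6.4 − (33.65·3.3)·3.15 − 50·4.8 + 186.2 = 0 → D_y = 403.59175/6.4 = 63.0612 ≈ 63.06 kN.
ΣF_y = 0: C_y + 63.0612 − 33.65·3.3 − 50 = 0 → C_y = 97.98 kN.
ΣF_x = 0: no horizontal applied forces, so C_x = 0.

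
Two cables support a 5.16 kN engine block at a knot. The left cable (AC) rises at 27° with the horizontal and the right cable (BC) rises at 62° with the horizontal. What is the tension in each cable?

ΣF_x = 0: −T_AC·cos27° + T_BC·cos62° = 0 → T_BC = 1.89789·T_AC.
ΣF_y = 0: T_AC·sin27° + T_BC·sin62° = 5.16.
Substitute: T_AC·(0.45399 + 1.89789·0.882948) = 5.16 → T_AC = 2.42284 ≈ 2.423 kN.
Then T_BC = 1.89789 × 2.42284 = 4.598 kN.

T_AC = 2.423 kN, T_BC = 4.598 kN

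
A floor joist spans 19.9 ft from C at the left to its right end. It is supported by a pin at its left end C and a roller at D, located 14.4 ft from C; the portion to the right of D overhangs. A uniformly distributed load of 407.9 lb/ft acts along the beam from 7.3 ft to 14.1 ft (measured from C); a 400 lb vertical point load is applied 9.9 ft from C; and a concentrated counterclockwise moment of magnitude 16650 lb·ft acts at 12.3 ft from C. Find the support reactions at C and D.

C_x = 0, C_y = 1994 lb, D_y = 1180 lb

Resultant of the distributed load: 407.9 × 6.8 = 2773.72 lb at 10.7 ft from C.
ΣM about C: D_y·14.4 − (407.9·6.8)·10.7 − 400·9.9 + 16650 = 0 → D_y = 16988.804/14.4 = 1179.78 ≈ 1180 lb.
ΣF_y = 0: C_y + 1179.78 − 407.9·6.8 − 400 = 0 → C_y = 1994 lb.
ΣF_x = 0: no horizontal applied forces, so C_x = 0.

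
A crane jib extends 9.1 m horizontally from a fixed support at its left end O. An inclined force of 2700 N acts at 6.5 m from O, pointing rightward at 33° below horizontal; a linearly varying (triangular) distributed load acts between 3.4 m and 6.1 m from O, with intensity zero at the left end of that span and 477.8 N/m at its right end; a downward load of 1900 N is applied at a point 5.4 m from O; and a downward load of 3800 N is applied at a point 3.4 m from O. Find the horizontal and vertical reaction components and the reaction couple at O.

O_x = -2264 N, O_y = 7816 N, M_O = 36090 N·m

Resultant of the triangular load: ½ × 477.8 × 2.7 = 645.03 N, acting at 5.2 m from O (one-third of the span from the peak).
ΣF_x = 0: O_x + 2700·cos33° = 0 → O_x = -2264 N.
ΣF_y = 0: O_y − 2700·sin33° − ½·477.8·2.7 − 1900 − 3800 = 0 → O_y = 7816 N.
ΣM about O: M_O − 2700·sin33°·6.5 − (½·477.8·2.7)·5.2 − 1900·5.4 − 3800·3.4 = 0 → M_O = 36090 N·m.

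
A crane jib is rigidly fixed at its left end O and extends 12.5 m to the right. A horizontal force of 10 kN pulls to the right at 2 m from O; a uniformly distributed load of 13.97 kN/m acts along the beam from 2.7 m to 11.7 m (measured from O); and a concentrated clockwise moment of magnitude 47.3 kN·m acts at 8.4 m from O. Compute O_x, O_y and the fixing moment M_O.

Resultant of the distributed load: 13.97 × 9 = 125.73 kN at 7.2 m from O.
ΣF_x = 0: O_x + 10 = 0 → O_x = -10.00 kN.
ΣF_y = 0: O_y − 13.97·9 = 0 → O_y = 125.7 kN.
ΣM about O: M_O − (13.97·9)·7.2 − 47.3 = 0 → M_O = 952.6 kN·m.

O_x = -10.00 kN, O_y = 125.7 kN, M_O = 952.6 kN·m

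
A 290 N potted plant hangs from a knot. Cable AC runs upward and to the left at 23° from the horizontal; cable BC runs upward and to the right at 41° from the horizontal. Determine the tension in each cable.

ΣF_x = 0: −T_AC·cos23° + T_BC·cos41° = 0 → T_BC = 1.21968·T_AC.
ΣF_y = 0: T_AC·sin23° + T_BC·sin41° = 290.
Substitute: T_AC·(0.390731 + 1.21968·0.656059) = 290 → T_AC = 243.511 ≈ 243.5 N.
Then T_BC = 1.21968 × 243.511 = 297.0 N.

T_AC = 243.5 N, T_BC = 297.0 N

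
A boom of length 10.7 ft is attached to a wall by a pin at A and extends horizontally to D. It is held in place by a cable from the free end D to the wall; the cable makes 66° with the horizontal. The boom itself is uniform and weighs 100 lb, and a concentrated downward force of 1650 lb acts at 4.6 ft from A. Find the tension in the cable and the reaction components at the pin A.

T = 831.2 lb, A_x = 338.1 lb, A_y = 990.7 lb

ΣM about A: T·sin66°·10.7 − 100·5.35 − 1650·4.6 = 0 → T = 8125/(10.7·0.913545) = 831.208 ≈ 831.2 lb.
ΣF_x = 0: A_x − T·cos66° = 0 → A_x = 831.208 × 0.406737 = 338.1 lb.
ΣF_y = 0: A_y + T·sin66° − 100 − 1650 = 0 → A_y = 1750 − 831.208 × 0.913545 = 990.7 lb.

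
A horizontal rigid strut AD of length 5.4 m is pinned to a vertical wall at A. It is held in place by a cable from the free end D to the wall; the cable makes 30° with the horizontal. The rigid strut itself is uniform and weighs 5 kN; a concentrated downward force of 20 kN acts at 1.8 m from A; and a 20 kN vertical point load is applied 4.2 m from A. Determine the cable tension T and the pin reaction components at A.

ΣM about A: T·sin30°·5.4 − 5·2.7 − 20·1.8 − 20·4.2 = 0 → T = 133.5/(5.4·0.5) = 49.4444 ≈ 49.44 kN.
ΣF_x = 0: A_x − T·cos30° = 0 → A_x = 49.4444 × 0.866025 = 42.82 kN.
ΣF_y = 0: A_y + T·sin30° − 5 − 20 − 20 = 0 → A_y = 45 − 49.4444 × 0.5 = 20.28 kN.

T = 49.44 kN, A_x = 42.82 kN, A_y = 20.28 kN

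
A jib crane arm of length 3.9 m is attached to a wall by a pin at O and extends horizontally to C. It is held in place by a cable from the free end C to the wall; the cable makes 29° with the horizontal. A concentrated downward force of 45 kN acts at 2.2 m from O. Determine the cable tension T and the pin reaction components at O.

T = 52.36 kN, O_x = 45.80 kN, O_y = 19.62 kN

ΣM about O: T·sin29°·3.9 − 45·2.2 = 0 → T = 99/(3.9·0.48481) = 52.3599 ≈ 52.36 kN.
ΣF_x = 0: O_x − T·cos29° = 0 → O_x = 52.3599 × 0.87462 = 45.80 kN.
ΣF_y = 0: O_y + T·sin29° − 45 = 0 → O_y = 45 − 52.3599 × 0.48481 = 19.62 kN.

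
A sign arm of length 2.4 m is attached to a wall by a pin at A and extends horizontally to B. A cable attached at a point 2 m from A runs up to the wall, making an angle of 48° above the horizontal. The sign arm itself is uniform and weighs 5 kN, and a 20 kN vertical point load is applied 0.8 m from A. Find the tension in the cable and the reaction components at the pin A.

T = 14.80 kN, A_x = 9.904 kN, A_y = 14.00 kN

ΣM about A: T·sin48°·2 − 5·1.2 − 20·0.8 = 0 → T = 22/(2·0.743145) = 14.802 ≈ 14.80 kN.
ΣF_x = 0: A_x − T·cos48° = 0 → A_x = 14.802 × 0.669131 = 9.904 kN.
ΣF_y = 0: A_y + T·sin48° − 5 − 20 = 0 → A_y = 25 − 14.802 × 0.743145 = 14.00 kN.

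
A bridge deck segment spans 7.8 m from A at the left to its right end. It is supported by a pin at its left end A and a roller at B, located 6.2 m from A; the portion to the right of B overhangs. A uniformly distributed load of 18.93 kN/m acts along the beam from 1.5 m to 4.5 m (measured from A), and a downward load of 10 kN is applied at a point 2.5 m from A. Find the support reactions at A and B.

Resultant of the distributed load: 18.93 × 3 = 56.79 kN at 3 m from A.
Moments about A: B_y·6.2 − (18.93·3)·3 − 10·2.5 = 0 → B_y = 195.37/6.2 = 31.5113 ≈ 31.51 kN.
ΣF_y = 0: A_y + 31.5113 − 18.93·3 − 10 = 0 → A_y = 35.28 kN.
ΣF_x = 0: no horizontal applied forces, so A_x = 0.

A_x = 0, A_y = 35.28 kN, B_y = 31.51 kN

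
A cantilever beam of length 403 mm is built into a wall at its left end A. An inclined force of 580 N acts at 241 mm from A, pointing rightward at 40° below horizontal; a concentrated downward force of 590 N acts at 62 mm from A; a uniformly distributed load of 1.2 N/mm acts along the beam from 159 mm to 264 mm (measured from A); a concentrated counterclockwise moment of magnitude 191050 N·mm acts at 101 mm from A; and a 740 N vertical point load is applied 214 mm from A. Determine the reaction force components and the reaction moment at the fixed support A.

Resultant of the distributed load: 1.2 × 105 = 126 N at 211.5 mm from A.
ΣF_x = 0: A_x + 580·cos40° = 0 → A_x = -444.3 N.
ΣF_y = 0: A_y − 580·sin40° − 590 − 1.2·105 − 740 = 0 → A_y = 1829 N.
ΣM about A: M_A − 580·sin40°·241 − 590·62 − (1.2·105)·211.5 + 191050 − 740·214 = 0 → M_A = 120400 N·mm.

A_x = -444.3 N, A_y = 1829 N, M_A = 120400 N·mm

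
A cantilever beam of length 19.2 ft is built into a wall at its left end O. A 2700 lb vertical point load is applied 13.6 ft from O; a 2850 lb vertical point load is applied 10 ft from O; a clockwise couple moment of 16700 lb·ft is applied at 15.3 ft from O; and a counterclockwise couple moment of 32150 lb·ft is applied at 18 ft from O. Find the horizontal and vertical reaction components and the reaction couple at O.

ΣF_x = 0: O_x = 0.
ΣF_y = 0: O_y − 2700 − 2850 = 0 → O_y = 5550 lb.
ΣM about O: M_O − 2700·13.6 − 2850·10 − 16700 + 32150 = 0 → M_O = 49770 lb·ft.

O_x = 0, O_y = 5550 lb, M_O = 49770 lb·ft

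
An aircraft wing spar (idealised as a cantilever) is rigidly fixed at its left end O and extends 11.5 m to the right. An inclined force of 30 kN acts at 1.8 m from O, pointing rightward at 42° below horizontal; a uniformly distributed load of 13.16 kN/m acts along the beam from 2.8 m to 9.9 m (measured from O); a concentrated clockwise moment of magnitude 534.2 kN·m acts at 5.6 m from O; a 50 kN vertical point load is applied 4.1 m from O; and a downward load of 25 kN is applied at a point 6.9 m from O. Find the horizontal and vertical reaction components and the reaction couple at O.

Resultant of the distributed load: 13.16 × 7.1 = 93.436 kN at 6.35 m from O.
ΣF_x = 0: O_x + 30·cos42° = 0 → O_x = -22.29 kN.
ΣF_y = 0: O_y − 30·sin42° − 13.16·7.1 − 50 − 25 = 0 → O_y = 188.5 kN.
ΣM about O: M_O − 30·sin42°·1.8 − (13.16·7.1)·6.35 − 534.2 − 50·4.1 − 25·6.9 = 0 → M_O = 1541 kN·m.

O_x = -22.29 kN, O_y = 188.5 kN, M_O = 1541 kN·m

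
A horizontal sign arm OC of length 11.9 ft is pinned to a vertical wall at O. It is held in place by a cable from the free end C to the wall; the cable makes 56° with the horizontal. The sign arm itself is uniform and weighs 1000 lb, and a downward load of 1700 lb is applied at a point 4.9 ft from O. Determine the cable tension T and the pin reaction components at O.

ΣM about O: T·sin56°·11.9 − 1000·5.95 − 1700·4.9 = 0 → T = 14280/(11.9·0.829038) = 1447.46 ≈ 1447 lb.
ΣF_x = 0: O_x − T·cos56° = 0 → O_x = 1447.46 × 0.559193 = 809.4 lb.
ΣF_y = 0: O_y + T·sin56° − 1000 − 1700 = 0 → O_y = 2700 − 1447.46 × 0.829038 = 1500 lb.

T = 1447 lb, O_x = 809.4 lb, O_y = 1500 lb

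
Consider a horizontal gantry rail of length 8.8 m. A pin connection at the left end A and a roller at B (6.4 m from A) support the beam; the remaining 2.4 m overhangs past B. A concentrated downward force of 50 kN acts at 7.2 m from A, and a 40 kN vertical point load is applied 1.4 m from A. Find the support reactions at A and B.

A_x = 0, A_y = 25.00 kN, B_y = 65.00 kN

Taking moments about A: B_y·6.4 − 50·7.2 − 40·1.4 = 0 → B_y = 416/6.4 = 65.00 kN.
ΣF_y = 0: A_y + 65 − 50 − 40 = 0 → A_y = 25.00 kN.
ΣF_x = 0: no horizontal applied forces, so A_x = 0.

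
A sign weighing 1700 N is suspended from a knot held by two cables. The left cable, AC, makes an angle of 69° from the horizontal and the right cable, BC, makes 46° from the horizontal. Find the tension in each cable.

T_AC = 1303 N, T_BC = 672.2 N

ΣF_x = 0: −T_AC·cos69° + T_BC·cos46° = 0 → T_BC = 0.515891·T_AC.
ΣF_y = 0: T_AC·sin69° + T_BC·sin46° = 1700.
Substitute: T_AC·(0.93358 + 0.515891·0.71934) = 1700 → T_AC = 1303 N.
Then T_BC = 0.515891 × 1303 = 672.2 N.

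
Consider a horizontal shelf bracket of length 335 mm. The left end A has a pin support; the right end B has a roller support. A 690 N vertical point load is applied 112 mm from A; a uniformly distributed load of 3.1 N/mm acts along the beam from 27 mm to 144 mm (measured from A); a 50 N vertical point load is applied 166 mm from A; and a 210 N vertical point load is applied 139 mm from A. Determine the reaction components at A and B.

A_x = 0, A_y = 877.5 N, B_y = 435.2 N

Resultant of the distributed load: 3.1 × 117 = 362.7 N at 85.5 mm from A.
Moments about A: B_y·335 − 690·112 − (3.1·117)·85.5 − 50·166 − 210·139 = 0 → B_y = 145780.85/335 = 435.167 ≈ 435.2 N.
ΣF_y = 0: A_y + 435.167 − 690 − 3.1·117 − 50 − 210 = 0 → A_y = 877.5 N.
ΣF_x = 0: no horizontal applied forces, so A_x = 0.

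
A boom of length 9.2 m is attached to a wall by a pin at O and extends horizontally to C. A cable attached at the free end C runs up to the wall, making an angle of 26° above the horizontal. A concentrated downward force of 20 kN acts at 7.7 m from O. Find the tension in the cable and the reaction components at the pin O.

ΣM about O: T·sin26°·9.2 − 20·7.7 = 0 → T = 154/(9.2·0.438371) = 38.1848 ≈ 38.18 kN.
ΣF_x = 0: O_x − T·cos26° = 0 → O_x = 38.1848 × 0.898794 = 34.32 kN.
ΣF_y = 0: O_y + T·sin26° − 20 = 0 → O_y = 20 − 38.1848 × 0.438371 = 3.261 kN.

T = 38.18 kN, O_x = 34.32 kN, O_y = 3.261 kN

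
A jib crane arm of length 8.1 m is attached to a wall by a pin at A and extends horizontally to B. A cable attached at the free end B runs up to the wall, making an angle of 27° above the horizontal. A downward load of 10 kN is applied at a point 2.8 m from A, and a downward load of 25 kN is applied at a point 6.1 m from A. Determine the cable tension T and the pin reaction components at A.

T = 49.08 kN, A_x = 43.73 kN, A_y = 12.72 kN

ΣM about A: T·sin27°·8.1 − 10·2.8 − 25·6.1 = 0 → T = 180.5/(8.1·0.45399) = 49.0847 ≈ 49.08 kN.
ΣF_x = 0: A_x − T·cos27° = 0 → A_x = 49.0847 × 0.891007 = 43.73 kN.
ΣF_y = 0: A_y + T·sin27° − 10 − 25 = 0 → A_y = 35 − 49.0847 × 0.45399 = 12.72 kN.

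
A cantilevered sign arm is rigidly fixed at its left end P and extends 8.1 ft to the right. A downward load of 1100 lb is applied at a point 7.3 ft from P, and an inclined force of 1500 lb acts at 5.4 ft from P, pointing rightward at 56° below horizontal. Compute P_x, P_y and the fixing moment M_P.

P_x = -838.8 lb, P_y = 2344 lb, M_P = 14750 lb·ft

ΣF_x = 0: P_x + 1500·cos56° = 0 → P_x = -838.8 lb.
ΣF_y = 0: P_y − 1100 − 1500·sin56° = 0 → P_y = 2344 lb.
ΣM about P: M_P − 1100·7.3 − 1500·sin56°·5.4 = 0 → M_P = 14750 lb·ft.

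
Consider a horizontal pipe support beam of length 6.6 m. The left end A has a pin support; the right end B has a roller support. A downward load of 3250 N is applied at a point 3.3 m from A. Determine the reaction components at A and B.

A_x = 0, A_y = 1625 N, B_y = 1625 N

Taking moments about A: B_y·6.6 − 3250·3.3 = 0 → B_y = 10725/6.6 = 1625 N.
ΣF_y = 0: A_y + 1625 − 3250 = 0 → A_y = 1625 N.
ΣF_x = 0: no horizontal applied forces, so A_x = 0.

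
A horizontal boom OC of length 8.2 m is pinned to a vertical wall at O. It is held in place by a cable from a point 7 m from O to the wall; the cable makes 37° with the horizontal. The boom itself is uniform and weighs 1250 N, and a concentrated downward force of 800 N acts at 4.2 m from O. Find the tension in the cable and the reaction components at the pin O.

T = 2014 N, O_x = 1609 N, O_y = 837.9 N

ΣM about O: T·sin37°·7 − 1250·4.1 − 800·4.2 = 0 → T = 8485/(7·0.601815) = 2014.15 ≈ 2014 N.
ΣF_x = 0: O_x − T·cos37° = 0 → O_x = 2014.15 × 0.798636 = 1609 N.
ΣF_y = 0: O_y + T·sin37° − 1250 − 800 = 0 → O_y = 2050 − 2014.15 × 0.601815 = 837.9 N.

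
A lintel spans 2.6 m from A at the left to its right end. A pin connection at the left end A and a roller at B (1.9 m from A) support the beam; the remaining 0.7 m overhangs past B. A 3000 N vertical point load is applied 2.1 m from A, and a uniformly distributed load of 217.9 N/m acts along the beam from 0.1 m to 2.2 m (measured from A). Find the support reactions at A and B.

A_x = 0, A_y = -135.2 N, B_y = 3593 N

Resultant of the distributed load: 217.9 × 2.1 = 457.59 N at 1.15 m from A.
ΣM about A: B_y·1.9 − 3000·2.1 − (217.9·2.1)·1.15 = 0 → B_y = 6826.2285/1.9 = 3592.75 ≈ 3593 N.
ΣF_y = 0: A_y + 3592.75 − 3000 − 217.9·2.1 = 0 → A_y = -135.2 N.
ΣF_x = 0: no horizontal applied forces, so A_x = 0.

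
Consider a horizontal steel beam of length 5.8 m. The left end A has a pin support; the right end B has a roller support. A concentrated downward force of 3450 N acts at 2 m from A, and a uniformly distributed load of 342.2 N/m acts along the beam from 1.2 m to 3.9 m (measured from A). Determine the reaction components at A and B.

Resultant of the distributed load: 342.2 × 2.7 = 923.94 N at 2.55 m from A.
Moments about A: B_y·5.8 − 3450·2 − (342.2·2.7)·2.55 = 0 → B_y = 9256.047/5.8 = 1595.87 ≈ 1596 N.
ΣF_y = 0: A_y + 1595.87 − 3450 − 342.2·2.7 = 0 → A_y = 2778 N.
ΣF_x = 0: no horizontal applied forces, so A_x = 0.

A_x = 0, A_y = 2778 N, B_y = 1596 N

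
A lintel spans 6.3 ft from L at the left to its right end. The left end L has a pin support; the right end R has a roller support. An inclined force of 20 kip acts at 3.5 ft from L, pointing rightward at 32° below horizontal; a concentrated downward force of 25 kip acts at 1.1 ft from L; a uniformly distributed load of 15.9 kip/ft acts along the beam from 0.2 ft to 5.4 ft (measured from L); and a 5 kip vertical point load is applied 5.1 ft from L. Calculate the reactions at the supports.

L_x = -16.96 kip, L_y = 72.23 kip, R_y = 51.05 kip

Resultant of the distributed load: 15.9 × 5.2 = 82.68 kip at 2.8 ft from L.
Moments about L: R_y·6.3 − 20·sin32°·3.5 − 25·1.1 − (15.9·5.2)·2.8 − 5·5.1 = 0 → R_y = 321.598/6.3 = 51.0473 ≈ 51.05 kip.
ΣF_y = 0: L_y + 51.0473 − 20·sin32° − 25 − 15.9·5.2 − 5 = 0 → L_y = 72.23 kip.
ΣF_x = 0: L_x + 20·cos32° = 0 → L_x = -16.96 kip.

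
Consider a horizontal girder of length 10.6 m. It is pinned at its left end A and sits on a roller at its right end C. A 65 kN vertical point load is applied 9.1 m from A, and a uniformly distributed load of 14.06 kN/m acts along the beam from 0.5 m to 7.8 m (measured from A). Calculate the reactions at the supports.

A_x = 0, A_y = 71.65 kN, C_y = 95.99 kN

Resultant of the distributed load: 14.06 × 7.3 = 102.638 kN at 4.15 m from A.
ΣM about A: C_y·10.6 − 65·9.1 − (14.06·7.3)·4.15 = 0 → C_y = 1017.4477/10.6 = 95.9856 ≈ 95.99 kN.
ΣF_y = 0: A_y + 95.9856 − 65 − 14.06·7.3 = 0 → A_y = 71.65 kN.
ΣF_x = 0: no horizontal applied forces, so A_x = 0.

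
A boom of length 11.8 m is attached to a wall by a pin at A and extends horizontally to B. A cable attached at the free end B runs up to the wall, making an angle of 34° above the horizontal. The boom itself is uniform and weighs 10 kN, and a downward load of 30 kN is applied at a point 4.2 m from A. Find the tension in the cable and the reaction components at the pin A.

ΣM about A: T·sin34°·11.8 − 10·5.9 − 30·4.2 = 0 → T = 185/(11.8·0.559193) = 28.0368 ≈ 28.04 kN.
ΣF_x = 0: A_x − T·cos34° = 0 → A_x = 28.0368 × 0.829038 = 23.24 kN.
ΣF_y = 0: A_y + T·sin34° − 10 − 30 = 0 → A_y = 40 − 28.0368 × 0.559193 = 24.32 kN.

T = 28.04 kN, A_x = 23.24 kN, A_y = 24.32 kN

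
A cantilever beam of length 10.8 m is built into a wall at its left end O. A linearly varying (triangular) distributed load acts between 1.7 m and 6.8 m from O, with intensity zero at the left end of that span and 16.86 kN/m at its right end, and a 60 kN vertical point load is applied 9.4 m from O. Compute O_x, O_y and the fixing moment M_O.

O_x = 0, O_y = 103.0 kN, M_O = 783.3 kN·m

Resultant of the triangular load: ½ × 16.86 × 5.1 = 42.993 kN, acting at 5.1 m from O (one-third of the span from the peak).
ΣF_x = 0: O_x = 0.
ΣF_y = 0: O_y − ½·16.86·5.1 − 60 = 0 → O_y = 103.0 kN.
ΣM about O: M_O − (½·16.86·5.1)·5.1 − 60·9.4 = 0 → M_O = 783.3 kN·m.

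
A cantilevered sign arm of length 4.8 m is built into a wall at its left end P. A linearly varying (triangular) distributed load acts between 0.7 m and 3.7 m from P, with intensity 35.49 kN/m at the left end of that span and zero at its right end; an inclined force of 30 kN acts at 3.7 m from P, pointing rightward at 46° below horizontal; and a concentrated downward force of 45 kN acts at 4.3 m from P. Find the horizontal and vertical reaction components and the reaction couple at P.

P_x = -20.84 kN, P_y = 119.8 kN, M_P = 363.8 kN·m

Resultant of the triangular load: ½ × 35.49 × 3 = 53.235 kN, acting at 1.7 m from P (one-third of the span from the peak).
ΣF_x = 0: P_x + 30·cos46° = 0 → P_x = -20.84 kN.
ΣF_y = 0: P_y − ½·35.49·3 − 30·sin46° − 45 = 0 → P_y = 119.8 kN.
ΣM about P: M_P − (½·35.49·3)·1.7 − 30·sin46°·3.7 − 45·4.3 = 0 → M_P = 363.8 kN·m.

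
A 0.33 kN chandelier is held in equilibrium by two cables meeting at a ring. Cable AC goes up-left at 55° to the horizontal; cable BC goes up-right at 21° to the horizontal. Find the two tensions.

T_AC = 0.3175 kN, T_BC = 0.1951 kN

ΣF_x = 0: −T_AC·cos55° + T_BC·cos21° = 0 → T_BC = 0.614384·T_AC.
ΣF_y = 0: T_AC·sin55° + T_BC·sin21° = 0.33.
Substitute: T_AC·(0.819152 + 0.614384·0.358368) = 0.33 → T_AC = 0.317513 ≈ 0.3175 kN.
Then T_BC = 0.614384 × 0.317513 = 0.1951 kN.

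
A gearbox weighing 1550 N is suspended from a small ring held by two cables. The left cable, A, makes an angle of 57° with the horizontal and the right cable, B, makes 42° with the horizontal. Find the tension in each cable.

T_A = 1166 N, T_B = 854.7 N

ΣF_x = 0: −T_A·cos57° + T_B·cos42° = 0 → T_B = 0.732884·T_A.
ΣF_y = 0: T_A·sin57° + T_B·sin42° = 1550.
Substitute: T_A·(0.838671 + 0.732884·0.669131) = 1550 → T_A = 1166.23 ≈ 1166 N.
Then T_B = 0.732884 × 1166.23 = 854.7 N.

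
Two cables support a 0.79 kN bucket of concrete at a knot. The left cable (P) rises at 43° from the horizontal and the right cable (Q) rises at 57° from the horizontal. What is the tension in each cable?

T_P = 0.4369 kN, T_Q = 0.5867 kN

ΣF_x = 0: −T_P·cos43° + T_Q·cos57° = 0 → T_Q = 1.34282·T_P.
ΣF_y = 0: T_P·sin43° + T_Q·sin57° = 0.79.
Substitute: T_P·(0.681998 + 1.34282·0.838671) = 0.79 → T_P = 0.436903 ≈ 0.4369 kN.
Then T_Q = 1.34282 × 0.436903 = 0.5867 kN.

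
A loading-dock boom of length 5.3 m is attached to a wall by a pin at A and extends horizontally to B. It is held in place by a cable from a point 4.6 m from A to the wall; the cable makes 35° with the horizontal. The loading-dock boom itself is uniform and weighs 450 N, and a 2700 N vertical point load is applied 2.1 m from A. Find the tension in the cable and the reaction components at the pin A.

ΣM about A: T·sin35°·4.6 − 450·2.65 − 2700·2.1 = 0 → T = 6862.5/(4.6·0.573576) = 2600.96 ≈ 2601 N.
ΣF_x = 0: A_x − T·cos35° = 0 → A_x = 2600.96 × 0.819152 = 2131 N.
ΣF_y = 0: A_y + T·sin35° − 450 − 2700 = 0 → A_y = 3150 − 2600.96 × 0.573576 = 1658 N.

T = 2601 N, A_x = 2131 N, A_y = 1658 N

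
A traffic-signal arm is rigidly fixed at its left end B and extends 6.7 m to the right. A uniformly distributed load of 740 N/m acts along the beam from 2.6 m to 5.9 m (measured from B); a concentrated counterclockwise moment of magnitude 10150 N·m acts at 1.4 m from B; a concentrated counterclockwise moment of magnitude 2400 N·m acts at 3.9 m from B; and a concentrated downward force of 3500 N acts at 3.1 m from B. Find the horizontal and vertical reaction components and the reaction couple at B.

B_x = 0, B_y = 5942 N, M_B = 8678 N·m

Resultant of the distributed load: 740 × 3.3 = 2442 N at 4.25 m from B.
ΣF_x = 0: B_x = 0.
ΣF_y = 0: B_y − 740·3.3 − 3500 = 0 → B_y = 5942 N.
ΣM about B: M_B − (740·3.3)·4.25 + 10150 + 2400 − 3500·3.1 = 0 → M_B = 8678 N·m.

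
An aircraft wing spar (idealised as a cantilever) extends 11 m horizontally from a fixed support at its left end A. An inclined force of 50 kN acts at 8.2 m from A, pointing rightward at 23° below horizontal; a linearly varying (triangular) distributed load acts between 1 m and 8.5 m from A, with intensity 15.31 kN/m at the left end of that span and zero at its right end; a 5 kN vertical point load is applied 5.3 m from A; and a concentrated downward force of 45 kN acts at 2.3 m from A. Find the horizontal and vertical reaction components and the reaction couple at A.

A_x = -46.03 kN, A_y = 126.9 kN, M_A = 491.1 kN·m

Resultant of the triangular load: ½ × 15.31 × 7.5 = 57.4125 kN, acting at 3.5 m from A (one-third of the span from the peak).
ΣF_x = 0: A_x + 50·cos23° = 0 → A_x = -46.03 kN.
ΣF_y = 0: A_y − 50·sin23° − ½·15.31·7.5 − 5 − 45 = 0 → A_y = 126.9 kN.
ΣM about A: M_A − 50·sin23°·8.2 − (½·15.31·7.5)·3.5 − 5·5.3 − 45·2.3 = 0 → M_A = 491.1 kN·m.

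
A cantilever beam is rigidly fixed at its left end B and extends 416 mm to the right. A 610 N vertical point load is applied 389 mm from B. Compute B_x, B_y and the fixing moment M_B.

ΣF_x = 0: B_x = 0.
ΣF_y = 0: B_y − 610 = 0 → B_y = 610.0 N.
ΣM about B: M_B − 610·389 = 0 → M_B = 237300 N·mm.

B_x = 0, B_y = 610.0 N, M_B = 237300 N·mm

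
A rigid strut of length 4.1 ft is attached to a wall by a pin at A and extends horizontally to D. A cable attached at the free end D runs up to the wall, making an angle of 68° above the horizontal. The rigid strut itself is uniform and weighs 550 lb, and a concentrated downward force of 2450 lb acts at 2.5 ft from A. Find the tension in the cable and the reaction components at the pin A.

ΣM about A: T·sin68°·4.1 − 550·2.05 − 2450·2.5 = 0 → T = 7252.5/(4.1·0.927184) = 1907.82 ≈ 1908 lb.
ΣF_x = 0: A_x − T·cos68° = 0 → A_x = 1907.82 × 0.374607 = 714.7 lb.
ΣF_y = 0: A_y + T·sin68° − 550 − 2450 = 0 → A_y = 3000 − 1907.82 × 0.927184 = 1231 lb.

T = 1908 lb, A_x = 714.7 lb, A_y = 1231 lb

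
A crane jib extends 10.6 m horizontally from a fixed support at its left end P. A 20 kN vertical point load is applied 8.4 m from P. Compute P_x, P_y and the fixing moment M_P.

P_x = 0, P_y = 20.00 kN, M_P = 168.0 kN·m

ΣF_x = 0: P_x = 0.
ΣF_y = 0: P_y − 20 = 0 → P_y = 20.00 kN.
ΣM about P: M_P − 20·8.4 = 0 → M_P = 168.0 kN·m.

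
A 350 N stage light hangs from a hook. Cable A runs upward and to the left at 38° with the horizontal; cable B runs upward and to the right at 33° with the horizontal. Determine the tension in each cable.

ΣF_x = 0: −T_A·cos38° + T_B·cos33° = 0 → T_B = 0.939595·T_A.
ΣF_y = 0: T_A·sin38° + T_B·sin33° = 350.
Substitute: T_A·(0.615661 + 0.939595·0.544639) = 350 → T_A = 310.449 ≈ 310.4 N.
Then T_B = 0.939595 × 310.449 = 291.7 N.

T_A = 310.4 N, T_B = 291.7 N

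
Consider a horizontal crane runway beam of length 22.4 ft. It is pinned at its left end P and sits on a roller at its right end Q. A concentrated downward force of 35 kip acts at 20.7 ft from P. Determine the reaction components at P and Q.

P_x = 0, P_y = 2.656 kip, Q_y = 32.34 kip

Moments about P: Q_y·22.4 − 35·20.7 = 0 → Q_y = 724.5/22.4 = 32.3438 ≈ 32.34 kip.
ΣF_y = 0: P_y + 32.3438 − 35 = 0 → P_y = 2.656 kip.
ΣF_x = 0: no horizontal applied forces, so P_x = 0.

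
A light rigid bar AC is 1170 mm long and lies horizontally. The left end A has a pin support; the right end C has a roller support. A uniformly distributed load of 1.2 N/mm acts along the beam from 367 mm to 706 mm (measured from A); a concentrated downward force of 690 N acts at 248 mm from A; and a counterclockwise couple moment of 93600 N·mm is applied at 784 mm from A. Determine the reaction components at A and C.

A_x = 0, A_y = 844.0 N, C_y = 252.8 N

Resultant of the distributed load: 1.2 × 339 = 406.8 N at 536.5 mm from A.
ΣM about A: C_y·1170 − (1.2·339)·536.5 − 690·248 + 93600 = 0 → C_y = 295768.2/1170 = 252.793 ≈ 252.8 N.
ΣF_y = 0: A_y + 252.793 − 1.2·339 − 690 = 0 → A_y = 844.0 N.
ΣF_x = 0: no horizontal applied forces, so A_x = 0.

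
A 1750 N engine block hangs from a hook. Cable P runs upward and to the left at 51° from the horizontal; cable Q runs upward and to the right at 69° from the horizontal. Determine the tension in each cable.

ΣF_x = 0: −T_P·cos51° + T_Q·cos69° = 0 → T_Q = 1.75607·T_P.
ΣF_y = 0: T_P·sin51° + T_Q·sin69° = 1750.
Substitute: T_P·(0.777146 + 1.75607·0.93358) = 1750 → T_P = 724.165 ≈ 724.2 N.
Then T_Q = 1.75607 × 724.165 = 1272 N.

T_P = 724.2 N, T_Q = 1272 N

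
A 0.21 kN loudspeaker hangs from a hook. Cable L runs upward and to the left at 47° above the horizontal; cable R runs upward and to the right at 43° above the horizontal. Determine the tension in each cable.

T_L = 0.1536 kN, T_R = 0.1432 kN

ΣF_x = 0: −T_L·cos47° + T_R·cos43° = 0 → T_R = 0.932515·T_L.
ΣF_y = 0: T_L·sin47° + T_R·sin43° = 0.21.
Substitute: T_L·(0.731354 + 0.932515·0.681998) = 0.21 → T_L = 0.153584 ≈ 0.1536 kN.
Then T_R = 0.932515 × 0.153584 = 0.1432 kN.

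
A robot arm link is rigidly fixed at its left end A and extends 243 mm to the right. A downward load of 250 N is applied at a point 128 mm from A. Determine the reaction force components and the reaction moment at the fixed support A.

ΣF_x = 0: A_x = 0.
ΣF_y = 0: A_y − 250 = 0 → A_y = 250.0 N.
ΣM about A: M_A − 250·128 = 0 → M_A = 32000 N·mm.

A_x = 0, A_y = 250.0 N, M_A = 32000 N·mm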